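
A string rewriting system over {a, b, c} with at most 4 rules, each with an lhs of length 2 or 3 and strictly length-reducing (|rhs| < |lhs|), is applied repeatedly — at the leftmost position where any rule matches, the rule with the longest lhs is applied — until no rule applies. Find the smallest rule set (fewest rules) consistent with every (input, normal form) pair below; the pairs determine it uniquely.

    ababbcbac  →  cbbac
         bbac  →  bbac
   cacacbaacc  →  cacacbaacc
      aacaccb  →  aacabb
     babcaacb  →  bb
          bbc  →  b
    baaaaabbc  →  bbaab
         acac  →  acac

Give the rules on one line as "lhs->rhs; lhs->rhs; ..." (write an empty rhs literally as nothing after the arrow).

aaa->b; aba->c; bc->; ccb->bb

  | ababbcbac => cbbcbac => cbbac
  | bbac
  | cacacbaacc
  | aacaccb => aacabb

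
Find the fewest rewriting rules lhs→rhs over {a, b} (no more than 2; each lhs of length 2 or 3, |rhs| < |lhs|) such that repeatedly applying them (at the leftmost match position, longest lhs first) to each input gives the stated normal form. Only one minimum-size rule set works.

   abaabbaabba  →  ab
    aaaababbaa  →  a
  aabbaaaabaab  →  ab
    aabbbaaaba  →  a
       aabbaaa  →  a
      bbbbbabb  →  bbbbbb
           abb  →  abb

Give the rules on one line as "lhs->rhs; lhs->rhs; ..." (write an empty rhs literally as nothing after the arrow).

  | abaabbaabba => aabbaabba => abbaabba => ababba => abba => ab
  | aaaababbaa => aaababbaa => aababbaa => ababbaa => abbaa => aba => a
  | aabbaaaabaab => abbaaaabaab => abaaabaab => aaabaab => aabaab => abaab => aab => ab
  | aabbbaaaba => abbbaaaba => abbaaba => ababa => aba => a

aa->a; ba->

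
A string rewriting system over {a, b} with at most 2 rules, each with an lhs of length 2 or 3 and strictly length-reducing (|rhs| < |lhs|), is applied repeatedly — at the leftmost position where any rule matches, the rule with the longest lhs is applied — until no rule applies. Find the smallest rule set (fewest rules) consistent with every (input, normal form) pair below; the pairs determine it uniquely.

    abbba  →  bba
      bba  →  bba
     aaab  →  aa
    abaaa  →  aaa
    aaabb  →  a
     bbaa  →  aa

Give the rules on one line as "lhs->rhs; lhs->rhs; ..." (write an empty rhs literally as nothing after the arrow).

  | abbba => bba
  | bba
  | aaab => aa
  | abaaa => aaa

ab->; baa->aa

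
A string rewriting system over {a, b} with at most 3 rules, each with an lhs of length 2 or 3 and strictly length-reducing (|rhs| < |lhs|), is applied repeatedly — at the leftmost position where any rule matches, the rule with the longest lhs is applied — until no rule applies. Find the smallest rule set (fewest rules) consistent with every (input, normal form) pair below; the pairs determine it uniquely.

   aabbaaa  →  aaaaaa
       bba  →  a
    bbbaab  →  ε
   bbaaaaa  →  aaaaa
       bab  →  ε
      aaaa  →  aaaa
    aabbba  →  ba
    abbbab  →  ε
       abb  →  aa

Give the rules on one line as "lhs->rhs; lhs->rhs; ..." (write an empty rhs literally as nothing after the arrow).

  | aabbaaa => aaaaaa
  | bba => a
  | bbbaab => baab => bab => bb => ε
  | bbaaaaa => aaaaa

ab->b; abb->aa; bb->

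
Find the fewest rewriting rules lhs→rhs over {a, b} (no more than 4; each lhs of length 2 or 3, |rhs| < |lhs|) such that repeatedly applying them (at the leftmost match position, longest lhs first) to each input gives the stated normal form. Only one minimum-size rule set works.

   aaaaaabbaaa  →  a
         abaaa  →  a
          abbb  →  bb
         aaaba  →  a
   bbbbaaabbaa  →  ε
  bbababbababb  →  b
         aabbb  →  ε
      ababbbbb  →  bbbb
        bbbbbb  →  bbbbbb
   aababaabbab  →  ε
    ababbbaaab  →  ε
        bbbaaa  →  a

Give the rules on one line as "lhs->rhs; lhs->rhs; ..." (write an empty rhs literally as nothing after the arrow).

aa->; aab->aa; ab->; ba->a

  | aaaaaabbaaa => aaaabbaaa => aabbaaa => aabaaa => aaaaa => aaa => a
  | abaaa => aaa => a
  | abbb => bb
  | aaaba => aba => a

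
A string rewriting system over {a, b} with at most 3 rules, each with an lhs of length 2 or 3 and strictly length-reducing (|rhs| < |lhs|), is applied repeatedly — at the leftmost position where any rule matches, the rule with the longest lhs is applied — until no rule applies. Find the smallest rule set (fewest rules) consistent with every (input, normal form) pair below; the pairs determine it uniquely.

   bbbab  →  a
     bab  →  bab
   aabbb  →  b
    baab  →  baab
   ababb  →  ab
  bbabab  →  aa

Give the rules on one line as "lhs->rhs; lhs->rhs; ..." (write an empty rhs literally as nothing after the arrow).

  | bbbab => abab => bb => a
  | bab
  | aabbb => aaab => b
  | baab

aaa->; aba->b; bb->a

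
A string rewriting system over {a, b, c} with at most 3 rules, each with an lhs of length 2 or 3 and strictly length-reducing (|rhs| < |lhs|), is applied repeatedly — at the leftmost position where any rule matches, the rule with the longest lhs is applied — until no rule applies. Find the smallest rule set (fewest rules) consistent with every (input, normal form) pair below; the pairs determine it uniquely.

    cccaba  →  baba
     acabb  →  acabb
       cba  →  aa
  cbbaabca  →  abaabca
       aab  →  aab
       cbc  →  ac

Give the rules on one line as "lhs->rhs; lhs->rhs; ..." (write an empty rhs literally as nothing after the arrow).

  | cccaba => baba
  | acabb
  | cba => aa
  | cbbaabca => abaabca

cb->a; ccc->b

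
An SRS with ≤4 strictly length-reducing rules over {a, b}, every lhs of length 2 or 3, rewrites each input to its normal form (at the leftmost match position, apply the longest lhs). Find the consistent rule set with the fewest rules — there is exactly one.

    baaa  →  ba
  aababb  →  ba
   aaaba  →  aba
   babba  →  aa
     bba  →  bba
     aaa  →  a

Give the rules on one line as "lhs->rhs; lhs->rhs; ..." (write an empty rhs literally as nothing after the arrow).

aaa->a; abb->ba; bab->bb; bbb->a

  | baaa => ba
  | aababb => aabbb => abab => abb => ba
  | aaaba => aba
  | babba => bbba => aa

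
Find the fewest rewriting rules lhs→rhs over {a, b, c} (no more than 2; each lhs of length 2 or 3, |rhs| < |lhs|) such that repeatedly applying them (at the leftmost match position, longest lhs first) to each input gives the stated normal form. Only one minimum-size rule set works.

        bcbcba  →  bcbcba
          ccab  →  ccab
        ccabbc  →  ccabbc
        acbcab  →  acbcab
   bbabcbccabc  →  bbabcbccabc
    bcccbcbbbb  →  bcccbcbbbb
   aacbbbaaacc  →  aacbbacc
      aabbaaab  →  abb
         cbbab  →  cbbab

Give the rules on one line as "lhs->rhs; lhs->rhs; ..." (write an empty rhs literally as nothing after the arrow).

aba->b; baa->

  | bcbcba
  | ccab
  | ccabbc
  | acbcab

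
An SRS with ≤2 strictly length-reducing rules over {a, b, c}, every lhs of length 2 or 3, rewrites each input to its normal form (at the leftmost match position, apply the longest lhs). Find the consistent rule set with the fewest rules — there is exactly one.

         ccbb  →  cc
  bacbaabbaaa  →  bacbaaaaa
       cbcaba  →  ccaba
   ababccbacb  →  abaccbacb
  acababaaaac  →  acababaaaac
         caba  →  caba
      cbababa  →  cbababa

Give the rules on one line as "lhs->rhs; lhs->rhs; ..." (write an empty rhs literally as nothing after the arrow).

bb->; bc->c

  | ccbb => cc
  | bacbaabbaaa => bacbaaaaa
  | cbcaba => ccaba
  | ababccbacb => abaccbacb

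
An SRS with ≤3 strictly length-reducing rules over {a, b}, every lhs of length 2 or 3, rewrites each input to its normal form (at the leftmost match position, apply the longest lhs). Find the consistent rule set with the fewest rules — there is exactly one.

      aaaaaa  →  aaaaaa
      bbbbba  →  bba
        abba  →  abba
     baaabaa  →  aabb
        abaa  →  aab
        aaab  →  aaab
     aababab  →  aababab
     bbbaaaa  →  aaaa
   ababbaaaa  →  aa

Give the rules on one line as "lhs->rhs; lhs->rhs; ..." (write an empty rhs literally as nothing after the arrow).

  | aaaaaa
  | bbbbba => bba
  | abba
  | baaabaa => ababaa => abaab => aabb

baa->ab; bbb->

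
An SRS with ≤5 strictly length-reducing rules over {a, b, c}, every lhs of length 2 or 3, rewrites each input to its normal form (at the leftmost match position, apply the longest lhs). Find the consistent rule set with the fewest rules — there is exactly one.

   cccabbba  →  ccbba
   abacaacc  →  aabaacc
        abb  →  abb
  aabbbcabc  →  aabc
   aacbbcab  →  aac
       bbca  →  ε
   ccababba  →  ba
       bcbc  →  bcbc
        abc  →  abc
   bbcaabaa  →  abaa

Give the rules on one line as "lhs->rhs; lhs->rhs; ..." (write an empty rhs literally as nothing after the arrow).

bac->ab; bbc->c; ca->; cab->

  | cccabbba => ccbba
  | abacaacc => aabaacc
  | abb
  | aabbbcabc => aabcabc => aabc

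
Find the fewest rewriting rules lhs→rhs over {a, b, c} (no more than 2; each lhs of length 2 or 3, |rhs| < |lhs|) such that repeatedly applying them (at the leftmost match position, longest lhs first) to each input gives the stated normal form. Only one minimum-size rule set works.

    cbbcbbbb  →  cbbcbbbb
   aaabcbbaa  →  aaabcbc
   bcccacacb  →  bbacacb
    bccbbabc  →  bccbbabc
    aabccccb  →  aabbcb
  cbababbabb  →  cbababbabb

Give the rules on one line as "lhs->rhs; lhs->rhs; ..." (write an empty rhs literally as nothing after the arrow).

baa->c; ccc->b

  | cbbcbbbb
  | aaabcbbaa => aaabcbc
  | bcccacacb => bbacacb
  | bccbbabc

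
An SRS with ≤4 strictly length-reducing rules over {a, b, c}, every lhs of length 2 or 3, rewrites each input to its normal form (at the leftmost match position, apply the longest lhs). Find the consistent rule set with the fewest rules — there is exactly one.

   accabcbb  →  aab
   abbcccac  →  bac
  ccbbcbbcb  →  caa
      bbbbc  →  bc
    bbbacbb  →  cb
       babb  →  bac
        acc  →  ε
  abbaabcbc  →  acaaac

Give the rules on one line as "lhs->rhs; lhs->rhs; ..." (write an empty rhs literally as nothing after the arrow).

  | accabcbb => abcbb => aab
  | abbcccac => accccac => ccac => bac
  | ccbbcbbcb => bbbcbbcb => cbcbbcb => cabcb => caa
  | bbbbc => cbbc => ccc => bc

acc->; bb->c; bcb->a; cc->b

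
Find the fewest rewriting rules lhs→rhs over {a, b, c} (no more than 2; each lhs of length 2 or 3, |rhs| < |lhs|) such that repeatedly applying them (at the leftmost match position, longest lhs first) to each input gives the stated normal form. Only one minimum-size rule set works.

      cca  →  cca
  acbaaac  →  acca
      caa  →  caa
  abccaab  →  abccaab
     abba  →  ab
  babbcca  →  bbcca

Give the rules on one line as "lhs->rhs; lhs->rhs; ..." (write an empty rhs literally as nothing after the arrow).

aac->ca; ba->

  | cca
  | acbaaac => acaac => acca
  | caa
  | abccaab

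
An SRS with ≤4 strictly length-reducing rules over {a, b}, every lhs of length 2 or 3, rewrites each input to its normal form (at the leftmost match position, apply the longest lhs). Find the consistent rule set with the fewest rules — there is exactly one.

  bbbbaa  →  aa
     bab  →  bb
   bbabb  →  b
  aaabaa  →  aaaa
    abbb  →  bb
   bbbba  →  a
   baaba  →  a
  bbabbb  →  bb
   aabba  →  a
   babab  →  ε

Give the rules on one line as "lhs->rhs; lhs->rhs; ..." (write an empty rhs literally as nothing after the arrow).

ab->; ba->b; bba->a

  | bbbbaa => bbaa => aa
  | bab => bb
  | bbabb => abb => b
  | aaabaa => aaaa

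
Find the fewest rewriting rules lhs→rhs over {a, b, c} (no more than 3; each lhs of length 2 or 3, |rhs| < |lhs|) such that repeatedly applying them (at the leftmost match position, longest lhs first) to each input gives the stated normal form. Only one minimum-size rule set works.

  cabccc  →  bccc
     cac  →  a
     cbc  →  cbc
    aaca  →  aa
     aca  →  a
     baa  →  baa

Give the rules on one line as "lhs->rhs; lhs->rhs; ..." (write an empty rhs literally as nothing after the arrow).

ca->; cac->a

  | cabccc => bccc
  | cac => a
  | cbc
  | aaca => aa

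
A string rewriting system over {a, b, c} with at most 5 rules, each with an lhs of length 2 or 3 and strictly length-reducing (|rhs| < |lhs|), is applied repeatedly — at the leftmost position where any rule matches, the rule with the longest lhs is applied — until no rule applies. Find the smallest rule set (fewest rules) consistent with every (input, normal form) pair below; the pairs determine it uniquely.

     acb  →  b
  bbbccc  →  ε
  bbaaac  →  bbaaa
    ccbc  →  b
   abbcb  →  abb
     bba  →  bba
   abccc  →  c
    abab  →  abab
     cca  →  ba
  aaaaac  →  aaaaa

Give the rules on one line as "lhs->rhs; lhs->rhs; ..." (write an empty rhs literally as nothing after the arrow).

aac->aa; ac->; bc->; cc->b

  | acb => b
  | bbbccc => bbcc => bc => ε
  | bbaaac => bbaaa
  | ccbc => bbc => b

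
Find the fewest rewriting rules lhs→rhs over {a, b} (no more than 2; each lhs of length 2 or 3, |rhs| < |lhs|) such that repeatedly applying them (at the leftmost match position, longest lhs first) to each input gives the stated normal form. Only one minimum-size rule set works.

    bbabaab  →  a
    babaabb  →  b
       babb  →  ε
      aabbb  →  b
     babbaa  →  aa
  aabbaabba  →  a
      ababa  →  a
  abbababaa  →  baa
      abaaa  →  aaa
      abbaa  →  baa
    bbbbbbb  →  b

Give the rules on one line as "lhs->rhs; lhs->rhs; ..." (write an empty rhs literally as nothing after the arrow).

ab->; bb->

  | bbabaab => abaab => aab => a
  | babaabb => baabb => bab => b
  | babb => bb => ε
  | aabbb => abb => b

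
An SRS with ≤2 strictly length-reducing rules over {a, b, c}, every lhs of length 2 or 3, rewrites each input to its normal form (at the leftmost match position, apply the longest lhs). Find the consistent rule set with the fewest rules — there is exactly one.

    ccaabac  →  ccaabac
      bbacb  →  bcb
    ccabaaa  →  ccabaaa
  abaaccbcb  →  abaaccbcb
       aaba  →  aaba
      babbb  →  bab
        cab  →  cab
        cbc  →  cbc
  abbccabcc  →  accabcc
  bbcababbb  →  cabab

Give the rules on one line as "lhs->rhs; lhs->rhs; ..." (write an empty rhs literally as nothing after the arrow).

  | ccaabac
  | bbacb => bcb
  | ccabaaa
  | abaaccbcb

bb->; bba->b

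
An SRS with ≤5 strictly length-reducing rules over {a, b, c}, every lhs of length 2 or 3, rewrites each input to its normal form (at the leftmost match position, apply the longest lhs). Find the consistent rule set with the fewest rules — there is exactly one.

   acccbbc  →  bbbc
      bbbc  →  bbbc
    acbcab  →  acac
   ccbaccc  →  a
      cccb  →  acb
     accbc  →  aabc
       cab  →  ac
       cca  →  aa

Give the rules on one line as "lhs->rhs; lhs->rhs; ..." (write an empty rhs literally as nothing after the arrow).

aac->b; ba->a; cab->ac; cc->a

  | acccbbc => aacbbc => bbbc
  | bbbc
  | acbcab => acbac => acac
  | ccbaccc => abaccc => aaccc => bcc => ba => a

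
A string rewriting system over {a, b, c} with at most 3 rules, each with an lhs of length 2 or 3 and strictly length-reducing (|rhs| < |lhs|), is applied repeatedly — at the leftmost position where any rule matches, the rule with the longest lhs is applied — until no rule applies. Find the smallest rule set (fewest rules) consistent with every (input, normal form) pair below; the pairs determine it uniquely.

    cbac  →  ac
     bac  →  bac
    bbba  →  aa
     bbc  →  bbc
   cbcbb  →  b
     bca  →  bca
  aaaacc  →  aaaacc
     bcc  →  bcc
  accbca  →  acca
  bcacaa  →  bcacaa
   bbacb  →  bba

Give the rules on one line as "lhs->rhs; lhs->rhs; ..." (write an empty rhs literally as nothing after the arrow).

  | cbac => ac
  | bac
  | bbba => aa
  | bbc

bbb->a; cb->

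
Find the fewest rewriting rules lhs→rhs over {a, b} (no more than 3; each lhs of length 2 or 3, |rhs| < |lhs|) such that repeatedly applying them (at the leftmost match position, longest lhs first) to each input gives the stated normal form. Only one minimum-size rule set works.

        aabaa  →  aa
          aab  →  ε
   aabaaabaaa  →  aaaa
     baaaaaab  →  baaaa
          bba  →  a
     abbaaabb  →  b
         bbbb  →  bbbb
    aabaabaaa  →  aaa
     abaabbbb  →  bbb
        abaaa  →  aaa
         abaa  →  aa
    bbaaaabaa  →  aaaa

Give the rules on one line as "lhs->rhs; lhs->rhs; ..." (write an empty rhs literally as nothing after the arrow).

aab->; ab->; bba->a

  | aabaa => aa
  | aab => ε
  | aabaaabaaa => aaabaaa => aaaa
  | baaaaaab => baaaa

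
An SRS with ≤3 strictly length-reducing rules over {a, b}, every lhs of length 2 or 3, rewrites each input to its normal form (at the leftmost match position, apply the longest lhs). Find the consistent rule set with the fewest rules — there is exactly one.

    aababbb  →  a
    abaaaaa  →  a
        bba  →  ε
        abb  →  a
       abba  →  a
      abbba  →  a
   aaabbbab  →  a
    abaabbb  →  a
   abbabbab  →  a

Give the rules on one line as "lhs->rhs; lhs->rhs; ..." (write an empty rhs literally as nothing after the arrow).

  | aababbb => ababbb => aabbb => abbb => abb => ab => a
  | abaaaaa => aaaaaa => aaaaa => aaaa => aaa => aa => a
  | bba => ε
  | abb => ab => a

aa->a; ab->a; bba->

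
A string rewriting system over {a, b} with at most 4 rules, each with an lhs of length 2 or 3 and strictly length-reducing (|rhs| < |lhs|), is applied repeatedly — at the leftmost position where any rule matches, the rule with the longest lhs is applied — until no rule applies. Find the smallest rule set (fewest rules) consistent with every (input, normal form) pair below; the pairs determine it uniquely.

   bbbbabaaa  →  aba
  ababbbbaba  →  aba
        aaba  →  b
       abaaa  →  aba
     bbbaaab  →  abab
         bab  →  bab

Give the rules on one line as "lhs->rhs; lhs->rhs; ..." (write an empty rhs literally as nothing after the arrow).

aa->b; aaa->a; abb->ba; bb->a

  | bbbbabaaa => abbabaaa => baabaaa => bbbaaa => abaaa => aba
  | ababbbbaba => abbabbaba => baabbaba => bbbbaba => abbaba => baaba => bbba => aba
  | aaba => bba => aa => b
  | abaaa => aba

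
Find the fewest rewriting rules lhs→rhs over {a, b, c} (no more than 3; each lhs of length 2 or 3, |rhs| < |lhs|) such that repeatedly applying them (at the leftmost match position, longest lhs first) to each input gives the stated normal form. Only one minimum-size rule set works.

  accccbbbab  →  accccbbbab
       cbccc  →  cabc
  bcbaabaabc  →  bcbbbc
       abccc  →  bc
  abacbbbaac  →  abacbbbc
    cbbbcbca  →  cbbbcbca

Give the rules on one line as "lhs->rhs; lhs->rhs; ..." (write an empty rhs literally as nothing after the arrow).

aa->; bcc->ab

  | accccbbbab
  | cbccc => cabc
  | bcbaabaabc => bcbbaabc => bcbbbc
  | abccc => aabc => bc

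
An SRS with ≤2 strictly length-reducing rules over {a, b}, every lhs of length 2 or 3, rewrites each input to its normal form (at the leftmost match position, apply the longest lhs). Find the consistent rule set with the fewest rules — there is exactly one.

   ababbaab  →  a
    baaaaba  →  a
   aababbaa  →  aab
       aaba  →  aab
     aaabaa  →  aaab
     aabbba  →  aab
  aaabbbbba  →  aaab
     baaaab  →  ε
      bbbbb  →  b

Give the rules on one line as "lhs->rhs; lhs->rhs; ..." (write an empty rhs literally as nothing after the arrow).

ba->b; bb->

  | ababbaab => abbbaab => abaab => abab => abb => a
  | baaaaba => baaaba => baaba => baba => bba => a
  | aababbaa => aabbbaa => aabaa => aaba => aab
  | aaba => aab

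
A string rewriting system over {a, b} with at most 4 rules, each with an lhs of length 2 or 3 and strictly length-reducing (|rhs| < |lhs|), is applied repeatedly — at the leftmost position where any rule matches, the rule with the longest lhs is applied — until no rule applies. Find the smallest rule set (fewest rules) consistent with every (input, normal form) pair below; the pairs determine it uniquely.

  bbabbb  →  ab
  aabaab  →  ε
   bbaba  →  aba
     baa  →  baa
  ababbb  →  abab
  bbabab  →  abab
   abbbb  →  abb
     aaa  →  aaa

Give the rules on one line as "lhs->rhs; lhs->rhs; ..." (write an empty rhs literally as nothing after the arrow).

  | bbabbb => abbb => ab
  | aabaab => aab => ε
  | bbaba => aba
  | baa

aab->; bba->a; bbb->b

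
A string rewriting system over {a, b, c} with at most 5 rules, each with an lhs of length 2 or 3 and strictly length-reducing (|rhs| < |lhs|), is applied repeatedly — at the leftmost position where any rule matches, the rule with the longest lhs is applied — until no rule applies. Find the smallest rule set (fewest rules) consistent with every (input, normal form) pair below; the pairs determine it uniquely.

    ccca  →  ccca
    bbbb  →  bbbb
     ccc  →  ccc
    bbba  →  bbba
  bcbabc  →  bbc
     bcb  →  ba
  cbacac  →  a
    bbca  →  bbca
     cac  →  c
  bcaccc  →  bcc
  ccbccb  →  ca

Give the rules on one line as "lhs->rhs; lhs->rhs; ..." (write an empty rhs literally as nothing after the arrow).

ab->b; ac->; acc->ca; cb->a

  | ccca
  | bbbb
  | ccc
  | bbba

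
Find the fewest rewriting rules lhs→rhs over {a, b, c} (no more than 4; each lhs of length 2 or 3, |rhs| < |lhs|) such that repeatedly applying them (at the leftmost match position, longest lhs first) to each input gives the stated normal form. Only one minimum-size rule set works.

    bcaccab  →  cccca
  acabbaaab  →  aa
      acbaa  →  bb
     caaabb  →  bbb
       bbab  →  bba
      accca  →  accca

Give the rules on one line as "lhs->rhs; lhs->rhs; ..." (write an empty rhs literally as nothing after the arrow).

aaa->bb; ab->a; bca->cc; cb->

  | bcaccab => ccccab => cccca
  | acabbaaab => acabaaab => acaaaab => acbbab => abab => aab => aa
  | acbaa => aaa => bb
  | caaabb => cbbbb => bbb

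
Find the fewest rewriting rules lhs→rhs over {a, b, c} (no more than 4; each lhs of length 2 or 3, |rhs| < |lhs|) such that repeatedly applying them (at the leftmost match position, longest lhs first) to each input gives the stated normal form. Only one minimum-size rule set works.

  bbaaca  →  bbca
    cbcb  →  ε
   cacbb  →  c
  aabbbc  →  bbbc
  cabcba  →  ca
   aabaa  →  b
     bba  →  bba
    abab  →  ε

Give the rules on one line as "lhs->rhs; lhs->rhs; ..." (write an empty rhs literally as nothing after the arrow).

  | bbaaca => bbca
  | cbcb => cb => ε
  | cacbb => cab => c
  | aabbbc => bbbc

aa->; ab->; cb->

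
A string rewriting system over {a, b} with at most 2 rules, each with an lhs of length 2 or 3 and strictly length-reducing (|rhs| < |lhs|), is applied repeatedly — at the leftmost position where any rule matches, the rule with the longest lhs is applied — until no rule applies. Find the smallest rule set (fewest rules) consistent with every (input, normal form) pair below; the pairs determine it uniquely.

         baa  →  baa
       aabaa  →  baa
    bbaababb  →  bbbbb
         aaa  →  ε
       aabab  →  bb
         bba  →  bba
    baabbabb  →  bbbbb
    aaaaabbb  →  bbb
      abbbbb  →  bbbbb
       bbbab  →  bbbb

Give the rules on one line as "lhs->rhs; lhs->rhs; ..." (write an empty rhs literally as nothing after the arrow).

  | baa
  | aabaa => abaa => baa
  | bbaababb => bbababb => bbbabb => bbbbb
  | aaa => ε

aaa->; ab->b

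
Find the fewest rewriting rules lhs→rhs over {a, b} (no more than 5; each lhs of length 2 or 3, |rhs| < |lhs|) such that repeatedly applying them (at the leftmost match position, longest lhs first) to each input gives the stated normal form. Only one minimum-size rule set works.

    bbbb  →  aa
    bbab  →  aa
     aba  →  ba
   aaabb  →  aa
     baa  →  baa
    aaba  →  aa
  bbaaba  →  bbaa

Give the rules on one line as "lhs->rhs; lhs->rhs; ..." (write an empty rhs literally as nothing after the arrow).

aaa->aa; aab->aa; ab->b; bbb->aa

  | bbbb => aab => aa
  | bbab => bbb => aa
  | aba => ba
  | aaabb => aabb => aab => aa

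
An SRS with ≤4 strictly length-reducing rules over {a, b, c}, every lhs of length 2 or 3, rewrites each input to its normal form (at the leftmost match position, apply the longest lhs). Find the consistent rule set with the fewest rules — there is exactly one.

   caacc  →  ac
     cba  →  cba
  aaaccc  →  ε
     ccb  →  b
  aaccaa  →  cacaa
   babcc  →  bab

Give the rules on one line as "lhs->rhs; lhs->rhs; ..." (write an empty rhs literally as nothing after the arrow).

aaa->c; aac->ca; cc->

  | caacc => ccac => ac
  | cba
  | aaaccc => cccc => cc => ε
  | ccb => b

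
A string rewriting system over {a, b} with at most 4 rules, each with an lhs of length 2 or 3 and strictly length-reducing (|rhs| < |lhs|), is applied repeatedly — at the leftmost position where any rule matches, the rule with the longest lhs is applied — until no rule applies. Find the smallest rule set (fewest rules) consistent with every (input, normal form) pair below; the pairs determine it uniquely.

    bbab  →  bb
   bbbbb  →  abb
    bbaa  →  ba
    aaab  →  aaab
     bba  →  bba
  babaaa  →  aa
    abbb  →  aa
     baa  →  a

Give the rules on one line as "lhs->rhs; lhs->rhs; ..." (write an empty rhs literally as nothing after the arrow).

baa->a; bab->b; bbb->a

  | bbab => bb
  | bbbbb => abb
  | bbaa => ba
  | aaab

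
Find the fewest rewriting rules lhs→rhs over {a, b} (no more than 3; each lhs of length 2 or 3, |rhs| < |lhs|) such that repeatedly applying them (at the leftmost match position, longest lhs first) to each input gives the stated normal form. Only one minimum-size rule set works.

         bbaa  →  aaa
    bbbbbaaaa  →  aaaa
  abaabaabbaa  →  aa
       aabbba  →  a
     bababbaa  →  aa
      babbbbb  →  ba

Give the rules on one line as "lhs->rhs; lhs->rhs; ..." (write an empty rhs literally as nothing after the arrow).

ab->a; aba->bb; bb->a

  | bbaa => aaa
  | bbbbbaaaa => abbbaaaa => abbaaaa => abaaaa => bbaaa => aaaa
  | abaabaabbaa => bbabaabbaa => aabaabbaa => abbabbaa => ababbaa => bbbbaa => abbaa => abaa => bba => aa
  | aabbba => aabba => aaba => abb => ab => a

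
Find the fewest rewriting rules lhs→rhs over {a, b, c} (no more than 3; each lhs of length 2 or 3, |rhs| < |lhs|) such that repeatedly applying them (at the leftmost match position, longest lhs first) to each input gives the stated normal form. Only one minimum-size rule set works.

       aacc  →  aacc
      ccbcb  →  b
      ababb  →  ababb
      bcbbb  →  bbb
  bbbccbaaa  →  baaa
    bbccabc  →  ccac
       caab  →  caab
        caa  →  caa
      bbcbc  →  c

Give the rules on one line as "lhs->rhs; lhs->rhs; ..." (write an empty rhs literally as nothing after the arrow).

  | aacc
  | ccbcb => cbcb => bcb => cb => b
  | ababb
  | bcbbb => cbbb => bbb

bc->c; cb->b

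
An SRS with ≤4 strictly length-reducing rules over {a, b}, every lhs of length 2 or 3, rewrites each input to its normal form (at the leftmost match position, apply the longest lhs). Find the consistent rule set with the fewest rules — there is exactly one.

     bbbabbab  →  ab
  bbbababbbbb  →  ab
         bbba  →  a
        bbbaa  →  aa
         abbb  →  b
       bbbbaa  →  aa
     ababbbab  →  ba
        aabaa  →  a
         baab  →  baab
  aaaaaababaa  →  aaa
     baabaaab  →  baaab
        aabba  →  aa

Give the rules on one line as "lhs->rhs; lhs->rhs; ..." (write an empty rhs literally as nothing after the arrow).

aba->bb; abb->; bab->ba; bb->a

  | bbbabbab => ababbab => bbbbab => abbab => ab
  | bbbababbbbb => abababbbbb => bbbabbbbb => ababbbbb => bbbbbbb => abbbbb => bbb => ab
  | bbba => aba => bb => a
  | bbbaa => abaa => bba => aa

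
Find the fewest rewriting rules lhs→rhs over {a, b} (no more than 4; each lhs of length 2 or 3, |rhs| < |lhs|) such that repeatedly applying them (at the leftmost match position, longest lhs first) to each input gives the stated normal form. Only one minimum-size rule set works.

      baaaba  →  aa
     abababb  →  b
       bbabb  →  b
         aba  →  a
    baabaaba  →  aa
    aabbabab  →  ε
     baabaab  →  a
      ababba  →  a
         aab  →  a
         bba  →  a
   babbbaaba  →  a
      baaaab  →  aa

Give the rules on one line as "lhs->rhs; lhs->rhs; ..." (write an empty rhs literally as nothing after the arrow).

ab->; ba->a; baa->a

  | baaaba => aaba => aa
  | abababb => ababb => abb => b
  | bbabb => babb => abb => b
  | aba => a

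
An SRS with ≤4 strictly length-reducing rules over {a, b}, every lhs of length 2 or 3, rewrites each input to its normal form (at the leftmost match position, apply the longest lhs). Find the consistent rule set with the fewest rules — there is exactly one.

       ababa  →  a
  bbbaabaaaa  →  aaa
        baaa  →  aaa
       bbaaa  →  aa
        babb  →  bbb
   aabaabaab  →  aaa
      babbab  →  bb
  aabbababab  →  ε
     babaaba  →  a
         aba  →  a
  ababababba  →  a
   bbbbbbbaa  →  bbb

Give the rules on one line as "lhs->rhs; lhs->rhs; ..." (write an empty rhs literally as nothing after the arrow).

ab->; ba->a; bab->bb; bba->

  | ababa => aba => a
  | bbbaabaaaa => babaaaa => bbaaaa => aaa
  | baaa => aaa
  | bbaaa => aa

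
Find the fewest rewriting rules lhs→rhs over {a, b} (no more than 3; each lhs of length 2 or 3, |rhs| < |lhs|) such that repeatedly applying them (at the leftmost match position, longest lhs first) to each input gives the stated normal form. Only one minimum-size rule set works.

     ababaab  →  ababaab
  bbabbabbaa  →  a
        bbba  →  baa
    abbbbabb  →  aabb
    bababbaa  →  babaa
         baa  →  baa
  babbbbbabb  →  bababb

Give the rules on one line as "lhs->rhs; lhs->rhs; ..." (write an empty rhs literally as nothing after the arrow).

  | ababaab
  | bbabbabbaa => aabbabbaa => aaaabbaa => aabbaa => aaaaa => aaa => a
  | bbba => baa
  | abbbbabb => abbaabb => aaaabb => aabb

aaa->a; bba->aa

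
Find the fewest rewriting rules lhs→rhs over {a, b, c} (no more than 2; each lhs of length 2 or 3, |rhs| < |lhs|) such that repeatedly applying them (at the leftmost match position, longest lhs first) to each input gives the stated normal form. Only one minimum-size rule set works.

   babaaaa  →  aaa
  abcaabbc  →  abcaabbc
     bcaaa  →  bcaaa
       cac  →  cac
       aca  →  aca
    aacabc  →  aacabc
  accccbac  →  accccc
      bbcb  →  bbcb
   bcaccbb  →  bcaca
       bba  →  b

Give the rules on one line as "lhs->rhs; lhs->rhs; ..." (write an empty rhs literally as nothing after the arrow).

ba->; cbb->a

  | babaaaa => baaaa => aaa
  | abcaabbc
  | bcaaa
  | cac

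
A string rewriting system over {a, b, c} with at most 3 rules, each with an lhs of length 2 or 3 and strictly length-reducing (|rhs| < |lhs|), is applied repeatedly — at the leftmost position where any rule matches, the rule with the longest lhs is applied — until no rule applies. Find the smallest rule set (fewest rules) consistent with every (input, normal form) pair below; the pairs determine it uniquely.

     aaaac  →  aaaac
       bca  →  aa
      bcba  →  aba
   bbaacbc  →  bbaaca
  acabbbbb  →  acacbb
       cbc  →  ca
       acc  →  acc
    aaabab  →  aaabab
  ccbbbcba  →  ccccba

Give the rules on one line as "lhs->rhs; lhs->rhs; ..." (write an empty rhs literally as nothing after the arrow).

bbb->c; bc->a

  | aaaac
  | bca => aa
  | bcba => aba
  | bbaacbc => bbaaca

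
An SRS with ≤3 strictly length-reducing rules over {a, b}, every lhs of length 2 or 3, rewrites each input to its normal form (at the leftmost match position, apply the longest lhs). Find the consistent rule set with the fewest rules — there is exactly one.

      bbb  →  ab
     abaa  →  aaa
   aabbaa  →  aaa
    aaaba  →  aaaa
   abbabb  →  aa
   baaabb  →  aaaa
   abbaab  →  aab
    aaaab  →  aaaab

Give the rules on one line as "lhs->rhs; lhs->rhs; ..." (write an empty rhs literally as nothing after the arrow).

  | bbb => ab
  | abaa => aaa
  | aabbaa => aaa
  | aaaba => aaaa

ba->a; bb->a; bba->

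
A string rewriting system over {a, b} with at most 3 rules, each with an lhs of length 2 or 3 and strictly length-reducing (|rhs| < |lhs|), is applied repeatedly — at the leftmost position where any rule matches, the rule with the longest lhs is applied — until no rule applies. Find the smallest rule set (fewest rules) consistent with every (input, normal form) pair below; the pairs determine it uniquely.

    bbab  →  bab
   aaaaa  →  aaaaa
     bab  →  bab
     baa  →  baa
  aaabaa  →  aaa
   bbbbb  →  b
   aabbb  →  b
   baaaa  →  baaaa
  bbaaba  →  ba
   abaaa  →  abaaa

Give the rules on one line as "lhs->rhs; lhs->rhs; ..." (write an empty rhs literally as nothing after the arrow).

  | bbab => bab
  | aaaaa
  | bab
  | baa

aab->; bb->b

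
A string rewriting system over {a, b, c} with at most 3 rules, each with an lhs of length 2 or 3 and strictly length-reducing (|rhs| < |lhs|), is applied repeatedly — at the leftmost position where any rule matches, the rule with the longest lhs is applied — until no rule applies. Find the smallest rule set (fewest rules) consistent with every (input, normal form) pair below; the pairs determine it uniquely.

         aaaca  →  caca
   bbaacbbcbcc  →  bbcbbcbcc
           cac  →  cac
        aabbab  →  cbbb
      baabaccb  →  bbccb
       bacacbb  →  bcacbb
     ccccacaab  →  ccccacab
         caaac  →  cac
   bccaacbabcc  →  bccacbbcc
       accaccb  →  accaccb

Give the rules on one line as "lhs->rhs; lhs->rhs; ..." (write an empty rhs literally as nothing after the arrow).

aa->c; ba->b; caa->ca

  | aaaca => caca
  | bbaacbbcbcc => bbacbbcbcc => bbcbbcbcc
  | cac
  | aabbab => cbbab => cbbb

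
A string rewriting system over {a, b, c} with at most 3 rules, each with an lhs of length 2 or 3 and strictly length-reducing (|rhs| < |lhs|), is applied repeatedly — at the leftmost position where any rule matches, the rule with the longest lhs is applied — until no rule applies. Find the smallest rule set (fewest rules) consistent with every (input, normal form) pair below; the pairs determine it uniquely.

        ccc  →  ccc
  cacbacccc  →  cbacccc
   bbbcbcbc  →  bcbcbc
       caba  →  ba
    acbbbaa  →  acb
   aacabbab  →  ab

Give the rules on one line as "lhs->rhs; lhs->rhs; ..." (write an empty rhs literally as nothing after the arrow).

  | ccc
  | cacbacccc => cbacccc
  | bbbcbcbc => bcbcbc
  | caba => ba

aa->; bb->; ca->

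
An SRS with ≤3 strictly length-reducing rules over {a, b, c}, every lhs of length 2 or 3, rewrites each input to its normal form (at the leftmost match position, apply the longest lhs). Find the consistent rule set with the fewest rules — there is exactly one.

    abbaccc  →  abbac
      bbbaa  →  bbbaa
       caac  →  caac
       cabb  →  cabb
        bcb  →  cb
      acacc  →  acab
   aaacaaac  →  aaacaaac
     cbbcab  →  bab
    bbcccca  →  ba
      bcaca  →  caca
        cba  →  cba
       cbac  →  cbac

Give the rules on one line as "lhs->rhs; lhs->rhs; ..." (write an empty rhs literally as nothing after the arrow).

  | abbaccc => abbabc => abbac
  | bbbaa
  | caac
  | cabb

bc->c; cc->b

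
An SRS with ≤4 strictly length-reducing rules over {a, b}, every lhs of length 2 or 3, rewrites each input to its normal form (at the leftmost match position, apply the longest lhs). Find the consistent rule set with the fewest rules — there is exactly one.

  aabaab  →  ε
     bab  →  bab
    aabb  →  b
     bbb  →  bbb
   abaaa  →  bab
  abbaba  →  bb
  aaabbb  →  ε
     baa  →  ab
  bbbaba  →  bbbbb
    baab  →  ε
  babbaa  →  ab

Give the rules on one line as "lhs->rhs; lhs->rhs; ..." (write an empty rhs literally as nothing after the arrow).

  | aabaab => aab => ε
  | bab
  | aabb => b
  | bbb

aab->; aba->bb; abb->; baa->ab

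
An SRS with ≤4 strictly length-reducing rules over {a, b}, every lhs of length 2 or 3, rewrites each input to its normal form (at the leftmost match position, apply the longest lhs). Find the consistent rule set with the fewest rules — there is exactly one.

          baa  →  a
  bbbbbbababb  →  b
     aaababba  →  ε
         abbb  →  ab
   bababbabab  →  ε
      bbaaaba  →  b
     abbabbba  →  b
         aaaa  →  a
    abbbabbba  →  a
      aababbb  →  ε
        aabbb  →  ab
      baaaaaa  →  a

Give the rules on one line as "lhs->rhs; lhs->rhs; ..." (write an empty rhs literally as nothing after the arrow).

aa->a; aba->b; ba->; bb->

  | baa => a
  | bbbbbbababb => bbbbababb => bbababb => ababb => bbb => b
  | aaababba => aababba => ababba => bbba => ba => ε
  | abbb => ab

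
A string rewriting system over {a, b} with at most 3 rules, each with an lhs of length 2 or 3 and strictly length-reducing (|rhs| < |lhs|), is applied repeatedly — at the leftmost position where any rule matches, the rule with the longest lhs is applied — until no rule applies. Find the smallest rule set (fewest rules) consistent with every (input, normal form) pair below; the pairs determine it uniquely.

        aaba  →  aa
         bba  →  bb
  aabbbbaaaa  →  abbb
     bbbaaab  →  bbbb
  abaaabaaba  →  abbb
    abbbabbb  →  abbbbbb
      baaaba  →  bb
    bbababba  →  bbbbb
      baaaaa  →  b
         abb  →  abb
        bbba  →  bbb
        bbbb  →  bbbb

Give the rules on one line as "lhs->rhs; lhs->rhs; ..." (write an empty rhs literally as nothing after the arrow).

aab->a; ba->b

  | aaba => aa
  | bba => bb
  | aabbbbaaaa => abbbaaaa => abbbaaa => abbbaa => abbba => abbb
  | bbbaaab => bbbaab => bbbab => bbbb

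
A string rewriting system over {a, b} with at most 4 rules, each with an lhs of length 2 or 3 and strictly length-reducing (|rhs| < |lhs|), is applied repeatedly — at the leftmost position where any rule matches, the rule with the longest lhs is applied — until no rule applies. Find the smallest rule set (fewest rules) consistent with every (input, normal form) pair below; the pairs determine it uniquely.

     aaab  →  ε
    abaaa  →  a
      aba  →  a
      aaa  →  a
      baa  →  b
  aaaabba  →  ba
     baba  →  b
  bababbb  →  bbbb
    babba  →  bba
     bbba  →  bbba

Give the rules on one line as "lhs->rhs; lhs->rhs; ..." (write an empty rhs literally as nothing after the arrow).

  | aaab => aab => ab => ε
  | abaaa => aaaa => aaa => aa => a
  | aba => aa => a
  | aaa => aa => a

aa->a; ab->; aba->aa; baa->b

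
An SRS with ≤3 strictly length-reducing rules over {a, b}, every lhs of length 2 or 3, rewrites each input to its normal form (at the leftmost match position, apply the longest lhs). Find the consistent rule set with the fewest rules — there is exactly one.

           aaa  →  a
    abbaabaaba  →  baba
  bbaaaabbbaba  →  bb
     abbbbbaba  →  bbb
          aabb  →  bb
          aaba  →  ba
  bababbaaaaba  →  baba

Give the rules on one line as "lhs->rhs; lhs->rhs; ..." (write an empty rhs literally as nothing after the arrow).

  | aaa => a
  | abbaabaaba => baabaaba => bbaaba => baba
  | bbaaaabbbaba => baaabbbaba => babbbaba => bbbaba => bbba => bb
  | abbbbbaba => bbbbaba => bbbba => bbb

aa->; abb->b; bba->b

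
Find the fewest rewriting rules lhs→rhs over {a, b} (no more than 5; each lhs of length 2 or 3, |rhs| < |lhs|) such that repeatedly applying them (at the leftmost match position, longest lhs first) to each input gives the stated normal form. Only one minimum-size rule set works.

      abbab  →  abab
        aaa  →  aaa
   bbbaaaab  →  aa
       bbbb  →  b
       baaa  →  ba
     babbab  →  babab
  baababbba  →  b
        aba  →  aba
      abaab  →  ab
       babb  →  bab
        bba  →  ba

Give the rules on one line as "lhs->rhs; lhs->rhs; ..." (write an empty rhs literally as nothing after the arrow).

aab->; baa->b; bb->b; bbb->

  | abbab => abab
  | aaa
  | bbbaaaab => aaaab => aa
  | bbbb => b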